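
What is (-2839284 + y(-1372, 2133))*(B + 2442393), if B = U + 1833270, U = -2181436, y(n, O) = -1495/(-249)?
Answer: -1480577067284167/249 ≈ -5.9461e+12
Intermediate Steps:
y(n, O) = 1495/249 (y(n, O) = -1495*(-1/249) = 1495/249)
B = -348166 (B = -2181436 + 1833270 = -348166)
(-2839284 + y(-1372, 2133))*(B + 2442393) = (-2839284 + 1495/249)*(-348166 + 2442393) = -706980221/249*2094227 = -1480577067284167/249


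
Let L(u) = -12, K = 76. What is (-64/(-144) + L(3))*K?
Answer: -7904/9 ≈ -878.22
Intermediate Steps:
(-64/(-144) + L(3))*K = (-64/(-144) - 12)*76 = (-64*(-1/144) - 12)*76 = (4/9 - 12)*76 = -104/9*76 = -7904/9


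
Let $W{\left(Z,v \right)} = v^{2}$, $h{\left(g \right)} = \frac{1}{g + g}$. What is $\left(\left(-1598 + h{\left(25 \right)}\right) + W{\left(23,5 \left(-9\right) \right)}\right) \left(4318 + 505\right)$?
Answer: $\frac{102975873}{50} \approx 2.0595 \cdot 10^{6}$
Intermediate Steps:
$h{\left(g \right)} = \frac{1}{2 g}$
$\left(\left(-1598 + h{\left(25 \right)}\right) + W{\left(23,5 \left(-9\right) \right)}\right) \left(4318 + 505\right) = \left(\left(-1598 + \frac{1}{2 \cdot 25}\right) + \left(5 \left(-9\right)\right)^{2}\right) \left(4318 + 505\right) = \left(\left(-1598 + \frac{1}{2} \cdot \frac{1}{25}\right) + \left(-45\right)^{2}\right) 4823 = \left(\left(-1598 + \frac{1}{50}\right) + 2025\right) 4823 = \left(- \frac{79899}{50} + 2025\right) 4823 = \frac{21351}{50} \cdot 4823 = \frac{102975873}{50}$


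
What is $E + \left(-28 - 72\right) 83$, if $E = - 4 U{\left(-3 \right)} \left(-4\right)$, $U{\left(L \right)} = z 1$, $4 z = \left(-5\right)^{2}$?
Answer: $-8200$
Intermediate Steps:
$z = \frac{25}{4}$ ($z = \frac{\left(-5\right)^{2}}{4} = \frac{1}{4} \cdot 25 = \frac{25}{4} \approx 6.25$)
$U{\left(L \right)} = \frac{25}{4}$ ($U{\left(L \right)} = \frac{25}{4} \cdot 1 = \frac{25}{4}$)
$E = 100$ ($E = \left(-4\right) \frac{25}{4} \left(-4\right) = \left(-25\right) \left(-4\right) = 100$)
$E + \left(-28 - 72\right) 83 = 100 + \left(-28 - 72\right) 83 = 100 - 8300 = -8200$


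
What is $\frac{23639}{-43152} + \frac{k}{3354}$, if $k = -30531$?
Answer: $- \frac{232793153}{24121968} \approx -9.6507$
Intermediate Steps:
$\frac{23639}{-43152} + \frac{k}{3354} = \frac{23639}{-43152} - \frac{30531}{3354} = 23639 \left(- \frac{1}{43152}\right) - \frac{10177}{1118} = - \frac{23639}{43152} - \frac{10177}{1118} = - \frac{232793153}{24121968}$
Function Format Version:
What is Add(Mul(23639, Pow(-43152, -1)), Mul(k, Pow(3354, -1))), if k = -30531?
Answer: Rational(-232793153, 24121968) ≈ -9.6507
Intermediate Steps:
Add(Mul(23639, Pow(-43152, -1)), Mul(k, Pow(3354, -1))) = Add(Mul(23639, Pow(-43152, -1)), Mul(-30531, Pow(3354, -1))) = Add(Mul(23639, Rational(-1, 43152)), Mul(-30531, Rational(1, 3354))) = Add(Rational(-23639, 43152), Rational(-10177, 1118)) = Rational(-232793153, 24121968)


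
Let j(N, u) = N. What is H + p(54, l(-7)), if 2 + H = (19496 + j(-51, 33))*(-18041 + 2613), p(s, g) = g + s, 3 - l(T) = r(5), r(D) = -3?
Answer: -299997402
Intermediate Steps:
l(T) = 6 (l(T) = 3 - 1*(-3) = 3 + 3 = 6)
H = -299997462 (H = -2 + (19496 - 51)*(-18041 + 2613) = -2 + 19445*(-15428) = -2 - 299997460 = -299997462)
H + p(54, l(-7)) = -299997462 + (6 + 54) = -299997462 + 60 = -299997402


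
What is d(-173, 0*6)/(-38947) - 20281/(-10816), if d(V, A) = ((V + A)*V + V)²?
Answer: -9575907817269/421250752 ≈ -22732.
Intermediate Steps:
d(V, A) = (V + V*(A + V))² (d(V, A) = ((A + V)*V + V)² = (V*(A + V) + V)² = (V + V*(A + V))²)
d(-173, 0*6)/(-38947) - 20281/(-10816) = ((-173)²*(1 + 0*6 - 173)²)/(-38947) - 20281/(-10816) = (29929*(1 + 0 - 173)²)*(-1/38947) - 20281*(-1/10816) = (29929*(-172)²)*(-1/38947) + 20281/10816 = (29929*29584)*(-1/38947) + 20281/10816 = 885419536*(-1/38947) + 20281/10816 = -885419536/38947 + 20281/10816 = -9575907817269/421250752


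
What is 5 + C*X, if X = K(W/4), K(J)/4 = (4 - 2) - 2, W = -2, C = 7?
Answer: 5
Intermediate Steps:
K(J) = 0 (K(J) = 4*((4 - 2) - 2) = 4*(2 - 2) = 4*0 = 0)
X = 0
5 + C*X = 5 + 7*0 = 5 + 0 = 5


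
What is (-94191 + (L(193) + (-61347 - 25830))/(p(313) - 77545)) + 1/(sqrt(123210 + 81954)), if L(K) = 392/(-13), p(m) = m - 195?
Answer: -94806911548/1006551 + sqrt(5699)/34194 ≈ -94190.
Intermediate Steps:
p(m) = -195 + m
L(K) = -392/13 (L(K) = 392*(-1/13) = -392/13)
(-94191 + (L(193) + (-61347 - 25830))/(p(313) - 77545)) + 1/(sqrt(123210 + 81954)) = (-94191 + (-392/13 + (-61347 - 25830))/((-195 + 313) - 77545)) + 1/(sqrt(123210 + 81954)) = (-94191 + (-392/13 - 87177)/(118 - 77545)) + 1/(sqrt(205164)) = (-94191 - 1133693/13/(-77427)) + 1/(6*sqrt(5699)) = (-94191 - 1133693/13*(-1/77427)) + sqrt(5699)/34194 = (-94191 + 1133693/1006551) + sqrt(5699)/34194 = -94806911548/1006551 + sqrt(5699)/34194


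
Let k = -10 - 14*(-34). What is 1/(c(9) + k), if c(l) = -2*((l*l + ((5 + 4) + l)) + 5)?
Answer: 1/258 ≈ 0.0038760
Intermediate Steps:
c(l) = -28 - 2*l - 2*l**2 (c(l) = -2*((l**2 + (9 + l)) + 5) = -2*((9 + l + l**2) + 5) = -2*(14 + l + l**2) = -28 - 2*l - 2*l**2)
k = 466 (k = -10 + 476 = 466)
1/(c(9) + k) = 1/((-28 - 2*9 - 2*9**2) + 466) = 1/((-28 - 18 - 2*81) + 466) = 1/((-28 - 18 - 162) + 466) = 1/(-208 + 466) = 1/258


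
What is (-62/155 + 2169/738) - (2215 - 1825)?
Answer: -158859/410 ≈ -387.46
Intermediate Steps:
(-62/155 + 2169/738) - (2215 - 1825) = (-62*1/155 + 2169*(1/738)) - 1*390 = (-⅖ + 241/82) - 390 = 1041/410 - 390 = -158859/410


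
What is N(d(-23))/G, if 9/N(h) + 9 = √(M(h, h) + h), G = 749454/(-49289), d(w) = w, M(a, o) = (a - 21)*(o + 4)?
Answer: -443601/60955592 - 49289*√813/60955592 ≈ -0.030333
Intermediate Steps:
M(a, o) = (-21 + a)*(4 + o)
G = -749454/49289 (G = 749454*(-1/49289) = -749454/49289 ≈ -15.205)
N(h) = 9/(-9 + √(-84 + h² - 16*h)) (N(h) = 9/(-9 + √((-84 - 21*h + 4*h + h*h) + h)) = 9/(-9 + √((-84 - 21*h + 4*h + h²) + h)) = 9/(-9 + √((-84 + h² - 17*h) + h)) = 9/(-9 + √(-84 + h² - 16*h)))
N(d(-23))/G = (9/(-9 + √(-84 + (-23)² - 16*(-23))))/(-749454/49289) = (9/(-9 + √(-84 + 529 + 368)))*(-49289/749454) = (9/(-9 + √813))*(-49289/749454) = -147867/(249818*(-9 + √813))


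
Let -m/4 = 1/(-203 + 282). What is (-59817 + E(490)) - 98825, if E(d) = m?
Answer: -12532722/79 ≈ -1.5864e+5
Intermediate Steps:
m = -4/79 (m = -4/(-203 + 282) = -4/79 ≈ -0.050633)
E(d) = -4/79
(-59817 + E(490)) - 98825 = (-59817 - 4/79) - 98825 = -4725547/79 - 98825 = -12532722/79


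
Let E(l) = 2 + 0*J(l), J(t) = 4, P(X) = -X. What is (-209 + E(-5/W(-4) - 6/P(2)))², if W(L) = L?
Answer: 42849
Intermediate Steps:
E(l) = 2 (E(l) = 2 + 0*4 = 2 + 0 = 2)
(-209 + E(-5/W(-4) - 6/P(2)))² = (-209 + 2)² = (-207)² = 42849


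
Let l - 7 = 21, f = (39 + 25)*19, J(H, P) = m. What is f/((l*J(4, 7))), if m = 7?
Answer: 304/49 ≈ 6.2041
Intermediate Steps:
J(H, P) = 7
f = 1216 (f = 64*19 = 1216)
l = 28 (l = 7 + 21 = 28)
f/((l*J(4, 7))) = 1216/((28*7)) = 1216/196 = 1216*(1/196) = 304/49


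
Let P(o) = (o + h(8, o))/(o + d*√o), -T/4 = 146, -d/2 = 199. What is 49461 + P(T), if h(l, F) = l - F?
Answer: 1965926365/39747 + 199*I*√146/2901531 ≈ 49461.0 + 0.00082871*I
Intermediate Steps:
d = -398 (d = -2*199 = -398)
T = -584 (T = -4*146 = -584)
P(o) = 8/(o - 398*√o) (P(o) = (o + (8 - o))/(o - 398*√o) = 8/(o - 398*√o))
49461 + P(T) = 49461 + 8/(-584 - 796*I*√146)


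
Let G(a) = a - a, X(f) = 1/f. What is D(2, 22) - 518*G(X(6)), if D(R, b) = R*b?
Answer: 44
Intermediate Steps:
G(a) = 0
D(2, 22) - 518*G(X(6)) = 2*22 - 518*0 = 44 + 0 = 44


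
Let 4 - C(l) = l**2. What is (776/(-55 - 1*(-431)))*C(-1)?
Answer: 291/47 ≈ 6.1915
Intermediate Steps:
C(l) = 4 - l**2
(776/(-55 - 1*(-431)))*C(-1) = (776/(-55 - 1*(-431)))*(4 - 1*(-1)**2) = (776/(-55 + 431))*(4 - 1*1) = (776/376)*(4 - 1) = (776*(1/376))*3 = (97/47)*3 = 291/47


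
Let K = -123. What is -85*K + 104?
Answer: 10559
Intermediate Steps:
-85*K + 104 = -85*(-123) + 104 = 10455 + 104 = 10559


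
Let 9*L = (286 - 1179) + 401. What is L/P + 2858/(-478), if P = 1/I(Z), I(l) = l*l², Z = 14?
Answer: -107558111/717 ≈ -1.5001e+5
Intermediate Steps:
I(l) = l³
L = -164/3 (L = ((286 - 1179) + 401)/9 = (-893 + 401)/9 = (⅑)*(-492) = -164/3 ≈ -54.667)
P = 1/2744 (P = 1/(14³) = 1/2744 ≈ 0.00036443)
L/P + 2858/(-478) = -164/(3*1/2744) + 2858/(-478) = -164/3*2744 + 2858*(-1/478) = -450016/3 - 1429/239 = -107558111/717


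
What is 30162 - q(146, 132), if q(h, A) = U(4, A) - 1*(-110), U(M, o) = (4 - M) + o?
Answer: 29920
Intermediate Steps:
U(M, o) = 4 + o - M
q(h, A) = 110 + A (q(h, A) = (4 + A - 1*4) - 1*(-110) = (4 + A - 4) + 110 = A + 110 = 110 + A)
30162 - q(146, 132) = 30162 - (110 + 132) = 30162 - 1*242 = 30162 - 242 = 29920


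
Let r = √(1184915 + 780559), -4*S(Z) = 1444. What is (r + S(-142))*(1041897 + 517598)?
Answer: -562977695 + 4678485*√218386 ≈ 1.6234e+9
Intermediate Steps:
S(Z) = -361 (S(Z) = -¼*1444 = -361)
r = 3*√218386 (r = √1965474 = 3*√218386 ≈ 1402.0)
(r + S(-142))*(1041897 + 517598) = (3*√218386 - 361)*(1041897 + 517598) = (-361 + 3*√218386)*1559495 = -562977695 + 4678485*√218386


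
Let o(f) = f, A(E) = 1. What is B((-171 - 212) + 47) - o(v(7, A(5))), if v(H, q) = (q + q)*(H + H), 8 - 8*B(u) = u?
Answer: 15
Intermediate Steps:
B(u) = 1 - u/8
v(H, q) = 4*H*q (v(H, q) = (2*q)*(2*H) = 4*H*q)
B((-171 - 212) + 47) - o(v(7, A(5))) = (1 - ((-171 - 212) + 47)/8) - 4*7 = (1 - (-383 + 47)/8) - 1*28 = (1 - 1/8*(-336)) - 28 = (1 + 42) - 28 = 43 - 28 = 15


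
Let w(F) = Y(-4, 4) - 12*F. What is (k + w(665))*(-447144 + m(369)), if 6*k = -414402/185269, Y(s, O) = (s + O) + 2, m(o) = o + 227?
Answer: 660062759995652/185269 ≈ 3.5627e+9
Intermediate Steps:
m(o) = 227 + o
Y(s, O) = 2 + O + s (Y(s, O) = (O + s) + 2 = 2 + O + s)
k = -69067/185269 (k = (-414402/185269)/6 = (-414402*1/185269)/6 = (⅙)*(-414402/185269) = -69067/185269 ≈ -0.37279)
w(F) = 2 - 12*F (w(F) = (2 + 4 - 4) - 12*F = 2 - 12*F)
(k + w(665))*(-447144 + m(369)) = (-69067/185269 + (2 - 12*665))*(-447144 + (227 + 369)) = (-69067/185269 + (2 - 7980))*(-447144 + 596) = (-69067/185269 - 7978)*(-446548) = -1478145149/185269*(-446548) = 660062759995652/185269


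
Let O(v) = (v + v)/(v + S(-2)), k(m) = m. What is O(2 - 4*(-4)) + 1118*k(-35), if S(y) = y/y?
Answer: -743434/19 ≈ -39128.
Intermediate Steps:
S(y) = 1
O(v) = 2*v/(1 + v) (O(v) = (v + v)/(v + 1) = (2*v)/(1 + v) = 2*v/(1 + v))
O(2 - 4*(-4)) + 1118*k(-35) = 2*(2 - 4*(-4))/(1 + (2 - 4*(-4))) + 1118*(-35) = 2*(2 + 16)/(1 + (2 + 16)) - 39130 = 2*18/(1 + 18) - 39130 = 2*18/19 - 39130 = 2*18*(1/19) - 39130 = 36/19 - 39130 = -743434/19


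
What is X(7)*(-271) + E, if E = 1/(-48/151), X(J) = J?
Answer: -91207/48 ≈ -1900.1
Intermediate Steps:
E = -151/48 (E = 1/(-48*1/151) = 1/(-48/151) = -151/48 ≈ -3.1458)
X(7)*(-271) + E = 7*(-271) - 151/48 = -1897 - 151/48 = -91207/48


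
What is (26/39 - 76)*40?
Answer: -9040/3 ≈ -3013.3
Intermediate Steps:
(26/39 - 76)*40 = (26*(1/39) - 76)*40 = (⅔ - 76)*40 = -226/3*40 = -9040/3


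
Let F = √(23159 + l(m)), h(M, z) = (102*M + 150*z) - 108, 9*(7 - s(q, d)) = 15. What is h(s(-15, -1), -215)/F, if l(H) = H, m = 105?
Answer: -15907*√1454/2908 ≈ -208.58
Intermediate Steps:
s(q, d) = 16/3 (s(q, d) = 7 - ⅑*15 = 7 - 5/3 = 16/3)
h(M, z) = -108 + 102*M + 150*z
F = 4*√1454 (F = √(23159 + 105) = √23264 = 4*√1454 ≈ 152.53)
h(s(-15, -1), -215)/F = (-108 + 102*(16/3) + 150*(-215))/((4*√1454)) = (-108 + 544 - 32250)*(√1454/5816) = -15907*√1454/2908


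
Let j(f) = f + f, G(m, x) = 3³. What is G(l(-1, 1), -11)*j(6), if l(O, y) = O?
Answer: 324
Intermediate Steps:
G(m, x) = 27
j(f) = 2*f
G(l(-1, 1), -11)*j(6) = 27*(2*6) = 27*12 = 324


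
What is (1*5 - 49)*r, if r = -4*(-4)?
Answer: -704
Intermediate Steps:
r = 16
(1*5 - 49)*r = (1*5 - 49)*16 = (5 - 49)*16 = -44*16 = -704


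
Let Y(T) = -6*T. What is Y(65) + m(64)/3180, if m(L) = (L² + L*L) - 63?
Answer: -1232071/3180 ≈ -387.44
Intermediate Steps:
m(L) = -63 + 2*L² (m(L) = (L² + L²) - 63 = 2*L² - 63 = -63 + 2*L²)
Y(65) + m(64)/3180 = -6*65 + (-63 + 2*64²)/3180 = -390 + (-63 + 2*4096)*(1/3180) = -390 + (-63 + 8192)*(1/3180) = -390 + 8129*(1/3180) = -390 + 8129/3180 = -1232071/3180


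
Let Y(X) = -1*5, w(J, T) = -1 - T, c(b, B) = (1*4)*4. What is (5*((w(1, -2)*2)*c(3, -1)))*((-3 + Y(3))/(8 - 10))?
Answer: 640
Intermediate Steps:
c(b, B) = 16 (c(b, B) = 4*4 = 16)
Y(X) = -5
(5*((w(1, -2)*2)*c(3, -1)))*((-3 + Y(3))/(8 - 10)) = (5*(((-1 - 1*(-2))*2)*16))*((-3 - 5)/(8 - 10)) = (5*(((-1 + 2)*2)*16))*(-8/(-2)) = (5*((1*2)*16))*(-8*(-½)) = (5*(2*16))*4 = (5*32)*4 = 160*4 = 640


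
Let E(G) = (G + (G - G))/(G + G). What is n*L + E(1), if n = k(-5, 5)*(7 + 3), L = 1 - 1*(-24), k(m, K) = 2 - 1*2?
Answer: ½ ≈ 0.50000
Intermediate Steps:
k(m, K) = 0 (k(m, K) = 2 - 2 = 0)
E(G) = ½ (E(G) = (G + 0)/((2*G)) = G*(1/(2*G)) = ½)
L = 25 (L = 1 + 24 = 25)
n = 0 (n = 0*(7 + 3) = 0*10 = 0)
n*L + E(1) = 0*25 + ½ = 0 + ½ = ½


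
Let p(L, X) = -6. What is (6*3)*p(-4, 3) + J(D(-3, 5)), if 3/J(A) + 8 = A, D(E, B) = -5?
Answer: -1407/13 ≈ -108.23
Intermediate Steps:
J(A) = 3/(-8 + A)
(6*3)*p(-4, 3) + J(D(-3, 5)) = (6*3)*(-6) + 3/(-8 - 5) = 18*(-6) + 3/(-13) = -108 + 3*(-1/13) = -108 - 3/13 = -1407/13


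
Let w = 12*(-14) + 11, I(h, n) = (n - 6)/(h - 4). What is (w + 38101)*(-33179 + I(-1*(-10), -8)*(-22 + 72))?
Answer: -1263370776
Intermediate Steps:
I(h, n) = (-6 + n)/(-4 + h)
w = -157 (w = -168 + 11 = -157)
(w + 38101)*(-33179 + I(-1*(-10), -8)*(-22 + 72)) = (-157 + 38101)*(-33179 + ((-6 - 8)/(-4 - 1*(-10)))*(-22 + 72)) = 37944*(-33179 + (-14/(-4 + 10))*50) = 37944*(-33179 + (-14/6)*50) = 37944*(-33179 + ((⅙)*(-14))*50) = 37944*(-33179 - 7/3*50) = 37944*(-33179 - 350/3) = 37944*(-99887/3) = -1263370776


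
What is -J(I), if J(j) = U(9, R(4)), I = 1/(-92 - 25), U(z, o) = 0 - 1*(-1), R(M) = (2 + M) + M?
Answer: -1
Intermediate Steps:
R(M) = 2 + 2*M
U(z, o) = 1 (U(z, o) = 0 + 1 = 1)
I = -1/117 (I = 1/(-117) = -1/117 ≈ -0.0085470)
J(j) = 1
-J(I) = -1*1 = -1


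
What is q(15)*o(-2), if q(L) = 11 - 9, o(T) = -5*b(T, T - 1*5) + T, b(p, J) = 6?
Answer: -64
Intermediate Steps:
o(T) = -30 + T (o(T) = -5*6 + T = -30 + T)
q(L) = 2
q(15)*o(-2) = 2*(-30 - 2) = 2*(-32) = -64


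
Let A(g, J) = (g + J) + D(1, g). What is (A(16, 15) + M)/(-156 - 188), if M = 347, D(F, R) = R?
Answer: -197/172 ≈ -1.1453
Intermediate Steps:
A(g, J) = J + 2*g (A(g, J) = (g + J) + g = (J + g) + g = J + 2*g)
(A(16, 15) + M)/(-156 - 188) = ((15 + 2*16) + 347)/(-156 - 188) = ((15 + 32) + 347)/(-344) = (47 + 347)*(-1/344) = 394*(-1/344) = -197/172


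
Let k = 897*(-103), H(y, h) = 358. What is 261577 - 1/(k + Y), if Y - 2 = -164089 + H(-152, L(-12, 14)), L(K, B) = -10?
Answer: 66995101241/256120 ≈ 2.6158e+5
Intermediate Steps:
Y = -163729 (Y = 2 + (-164089 + 358) = 2 - 163731 = -163729)
k = -92391
261577 - 1/(k + Y) = 261577 - 1/(-92391 - 163729) = 261577 - 1/(-256120) = 261577 - 1*(-1/256120) = 261577 + 1/256120 = 66995101241/256120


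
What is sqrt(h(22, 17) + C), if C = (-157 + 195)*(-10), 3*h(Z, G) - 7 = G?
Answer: 2*I*sqrt(93) ≈ 19.287*I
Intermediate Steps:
h(Z, G) = 7/3 + G/3
C = -380 (C = 38*(-10) = -380)
sqrt(h(22, 17) + C) = sqrt((7/3 + (1/3)*17) - 380) = sqrt((7/3 + 17/3) - 380) = sqrt(8 - 380) = sqrt(-372) = 2*I*sqrt(93)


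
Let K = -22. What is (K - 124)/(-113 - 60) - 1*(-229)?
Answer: 39763/173 ≈ 229.84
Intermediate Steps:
(K - 124)/(-113 - 60) - 1*(-229) = (-22 - 124)/(-113 - 60) - 1*(-229) = -146/(-173) + 229 = -146*(-1/173) + 229 = 146/173 + 229 = 39763/173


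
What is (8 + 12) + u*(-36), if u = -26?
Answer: 956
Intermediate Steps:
(8 + 12) + u*(-36) = (8 + 12) - 26*(-36) = 20 + 936 = 956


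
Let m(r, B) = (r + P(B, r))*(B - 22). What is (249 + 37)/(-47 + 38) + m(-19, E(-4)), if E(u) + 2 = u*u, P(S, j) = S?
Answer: 74/9 ≈ 8.2222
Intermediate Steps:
E(u) = -2 + u**2 (E(u) = -2 + u*u = -2 + u**2)
m(r, B) = (-22 + B)*(B + r) (m(r, B) = (r + B)*(B - 22) = (B + r)*(-22 + B) = (-22 + B)*(B + r))
(249 + 37)/(-47 + 38) + m(-19, E(-4)) = (249 + 37)/(-47 + 38) + ((-2 + (-4)**2)**2 - 22*(-2 + (-4)**2) - 22*(-19) + (-2 + (-4)**2)*(-19)) = 286/(-9) + ((-2 + 16)**2 - 22*(-2 + 16) + 418 + (-2 + 16)*(-19)) = 286*(-1/9) + (14**2 - 22*14 + 418 + 14*(-19)) = -286/9 + (196 - 308 + 418 - 266) = -286/9 + 40 = 74/9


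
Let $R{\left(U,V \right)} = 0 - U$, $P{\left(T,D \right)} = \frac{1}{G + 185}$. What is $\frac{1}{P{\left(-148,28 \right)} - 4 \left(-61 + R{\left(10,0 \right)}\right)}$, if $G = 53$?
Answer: $\frac{238}{67593} \approx 0.0035211$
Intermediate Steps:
$P{\left(T,D \right)} = \frac{1}{238}$ ($P{\left(T,D \right)} = \frac{1}{53 + 185} = \frac{1}{238}$)
$R{\left(U,V \right)} = - U$
$\frac{1}{P{\left(-148,28 \right)} - 4 \left(-61 + R{\left(10,0 \right)}\right)} = \frac{1}{\frac{1}{238} - 4 \left(-61 - 10\right)} = \frac{1}{\frac{1}{238} - -284} = \frac{1}{\frac{1}{238} + 284} = \frac{1}{\frac{67593}{238}} = \frac{238}{67593}$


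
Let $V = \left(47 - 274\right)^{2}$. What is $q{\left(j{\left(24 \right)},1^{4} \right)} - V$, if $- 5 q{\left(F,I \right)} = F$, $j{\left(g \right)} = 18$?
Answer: $- \frac{257663}{5} \approx -51533.0$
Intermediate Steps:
$q{\left(F,I \right)} = - \frac{F}{5}$
$V = 51529$ ($V = \left(-227\right)^{2} = 51529$)
$q{\left(j{\left(24 \right)},1^{4} \right)} - V = \left(- \frac{1}{5}\right) 18 - 51529 = - \frac{18}{5} - 51529 = - \frac{257663}{5}$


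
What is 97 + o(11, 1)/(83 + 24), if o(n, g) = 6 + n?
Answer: 10396/107 ≈ 97.159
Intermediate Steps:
97 + o(11, 1)/(83 + 24) = 97 + (6 + 11)/(83 + 24) = 97 + 17/107 = 10396/107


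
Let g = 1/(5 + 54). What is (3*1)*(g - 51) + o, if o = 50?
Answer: -6074/59 ≈ -102.95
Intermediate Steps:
g = 1/59 ≈ 0.016949
(3*1)*(g - 51) + o = (3*1)*(1/59 - 51) + 50 = 3*(-3008/59) + 50 = -9024/59 + 50 = -6074/59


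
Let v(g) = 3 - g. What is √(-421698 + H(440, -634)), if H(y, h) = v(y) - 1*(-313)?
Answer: I*√421822 ≈ 649.48*I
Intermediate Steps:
H(y, h) = 316 - y (H(y, h) = (3 - y) - 1*(-313) = (3 - y) + 313 = 316 - y)
√(-421698 + H(440, -634)) = √(-421698 + (316 - 1*440)) = √(-421698 + (316 - 440)) = √(-421698 - 124) = √(-421822) = I*√421822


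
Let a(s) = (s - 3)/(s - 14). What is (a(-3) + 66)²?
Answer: 1272384/289 ≈ 4402.7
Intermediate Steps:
a(s) = (-3 + s)/(-14 + s)
(a(-3) + 66)² = ((-3 - 3)/(-14 - 3) + 66)² = (-6/(-17) + 66)² = (-1/17*(-6) + 66)² = (6/17 + 66)² = (1128/17)² = 1272384/289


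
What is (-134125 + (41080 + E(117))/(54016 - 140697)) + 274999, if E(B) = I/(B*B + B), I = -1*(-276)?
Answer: 28097644720268/199452981 ≈ 1.4087e+5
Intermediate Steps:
I = 276
E(B) = 276/(B + B**2) (E(B) = 276/(B*B + B) = 276/(B**2 + B) = 276/(B + B**2))
(-134125 + (41080 + E(117))/(54016 - 140697)) + 274999 = (-134125 + (41080 + 276/(117*(1 + 117)))/(54016 - 140697)) + 274999 = (-134125 + (41080 + 276*(1/117)/118)/(-86681)) + 274999 = (-134125 + (41080 + 276*(1/117)*(1/118))*(-1/86681)) + 274999 = (-134125 + (41080 + 46/2301)*(-1/86681)) + 274999 = (-134125 + (94525126/2301)*(-1/86681)) + 274999 = (-134125 - 94525126/199452981) + 274999 = -26751725601751/199452981 + 274999 = 28097644720268/199452981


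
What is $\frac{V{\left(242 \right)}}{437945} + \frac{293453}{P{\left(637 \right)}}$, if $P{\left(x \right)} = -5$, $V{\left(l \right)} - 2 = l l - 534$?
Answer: $- \frac{5140639357}{87589} \approx -58690.0$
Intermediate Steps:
$V{\left(l \right)} = -532 + l^{2}$ ($V{\left(l \right)} = 2 + \left(l l - 534\right) = 2 + \left(l^{2} - 534\right) = 2 + \left(-534 + l^{2}\right) = -532 + l^{2}$)
$\frac{V{\left(242 \right)}}{437945} + \frac{293453}{P{\left(637 \right)}} = \frac{-532 + 242^{2}}{437945} + \frac{293453}{-5} = \left(-532 + 58564\right) \frac{1}{437945} + 293453 \left(- \frac{1}{5}\right) = 58032 \cdot \frac{1}{437945} - \frac{293453}{5} = \frac{58032}{437945} - \frac{293453}{5} = - \frac{5140639357}{87589}$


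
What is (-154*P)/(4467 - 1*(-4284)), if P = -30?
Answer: 1540/2917 ≈ 0.52794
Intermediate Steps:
(-154*P)/(4467 - 1*(-4284)) = (-154*(-30))/(4467 - 1*(-4284)) = 4620/(4467 + 4284) = 4620/8751 = 4620*(1/8751) = 1540/2917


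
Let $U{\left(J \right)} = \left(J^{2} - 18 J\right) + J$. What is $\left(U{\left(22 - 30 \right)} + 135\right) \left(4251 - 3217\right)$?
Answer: $346390$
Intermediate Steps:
$U{\left(J \right)} = J^{2} - 17 J$
$\left(U{\left(22 - 30 \right)} + 135\right) \left(4251 - 3217\right) = \left(\left(22 - 30\right) \left(-17 + \left(22 - 30\right)\right) + 135\right) \left(4251 - 3217\right) = \left(\left(22 - 30\right) \left(-17 + \left(22 - 30\right)\right) + 135\right) 1034 = \left(- 8 \left(-17 - 8\right) + 135\right) 1034 = \left(\left(-8\right) \left(-25\right) + 135\right) 1034 = \left(200 + 135\right) 1034 = 335 \cdot 1034 = 346390$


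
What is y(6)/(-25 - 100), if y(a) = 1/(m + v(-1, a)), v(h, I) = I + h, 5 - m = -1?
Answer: -1/1375 ≈ -0.00072727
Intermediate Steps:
m = 6 (m = 5 - 1*(-1) = 5 + 1 = 6)
y(a) = 1/(5 + a) (y(a) = 1/(6 + (a - 1)) = 1/(6 + (-1 + a)) = 1/(5 + a))
y(6)/(-25 - 100) = 1/((5 + 6)*(-25 - 100)) = 1/(11*(-125)) = (1/11)*(-1/125) = -1/1375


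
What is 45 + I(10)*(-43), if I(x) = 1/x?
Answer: 407/10 ≈ 40.700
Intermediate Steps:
45 + I(10)*(-43) = 45 - 43/10 = 407/10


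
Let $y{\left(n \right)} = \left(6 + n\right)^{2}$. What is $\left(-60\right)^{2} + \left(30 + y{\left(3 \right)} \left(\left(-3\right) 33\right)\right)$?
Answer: $-4389$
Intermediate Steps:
$\left(-60\right)^{2} + \left(30 + y{\left(3 \right)} \left(\left(-3\right) 33\right)\right) = \left(-60\right)^{2} + \left(30 + \left(6 + 3\right)^{2} \left(\left(-3\right) 33\right)\right) = 3600 + \left(30 + 9^{2} \left(-99\right)\right) = 3600 + \left(30 + 81 \left(-99\right)\right) = 3600 + \left(30 - 8019\right) = 3600 - 7989 = -4389$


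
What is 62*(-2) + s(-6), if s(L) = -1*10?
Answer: -134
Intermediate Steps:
s(L) = -10
62*(-2) + s(-6) = 62*(-2) - 10 = -124 - 10 = -134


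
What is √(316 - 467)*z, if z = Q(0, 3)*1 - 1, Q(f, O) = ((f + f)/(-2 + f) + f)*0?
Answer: -I*√151 ≈ -12.288*I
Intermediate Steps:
Q(f, O) = 0 (Q(f, O) = ((2*f)/(-2 + f) + f)*0 = (2*f/(-2 + f) + f)*0 = (f + 2*f/(-2 + f))*0 = 0)
z = -1 (z = 0*1 - 1 = 0 - 1 = -1)
√(316 - 467)*z = √(316 - 467)*(-1) = √(-151)*(-1) = (I*√151)*(-1) = -I*√151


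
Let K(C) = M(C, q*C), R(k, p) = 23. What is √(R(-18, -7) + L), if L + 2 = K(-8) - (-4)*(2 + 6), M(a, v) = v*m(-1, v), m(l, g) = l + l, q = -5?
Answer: 3*I*√3 ≈ 5.1962*I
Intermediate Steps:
m(l, g) = 2*l
M(a, v) = -2*v (M(a, v) = v*(2*(-1)) = v*(-2) = -2*v)
K(C) = 10*C (K(C) = -(-10)*C = 10*C)
L = -50 (L = -2 + (10*(-8) - (-4)*(2 + 6)) = -2 + (-80 - (-4)*8) = -2 + (-80 - 1*(-32)) = -2 + (-80 + 32) = -2 - 48 = -50)
√(R(-18, -7) + L) = √(23 - 50) = √(-27) = 3*I*√3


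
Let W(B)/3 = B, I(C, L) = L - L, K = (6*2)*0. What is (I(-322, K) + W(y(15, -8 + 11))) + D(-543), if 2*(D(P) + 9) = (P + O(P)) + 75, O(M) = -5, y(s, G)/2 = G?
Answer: -455/2 ≈ -227.50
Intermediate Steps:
y(s, G) = 2*G
K = 0 (K = 12*0 = 0)
I(C, L) = 0
W(B) = 3*B
D(P) = 26 + P/2 (D(P) = -9 + ((P - 5) + 75)/2 = -9 + ((-5 + P) + 75)/2 = -9 + (70 + P)/2 = -9 + (35 + P/2) = 26 + P/2)
(I(-322, K) + W(y(15, -8 + 11))) + D(-543) = (0 + 3*(2*(-8 + 11))) + (26 + (½)*(-543)) = (0 + 3*(2*3)) + (26 - 543/2) = (0 + 3*6) - 491/2 = (0 + 18) - 491/2 = 18 - 491/2 = -455/2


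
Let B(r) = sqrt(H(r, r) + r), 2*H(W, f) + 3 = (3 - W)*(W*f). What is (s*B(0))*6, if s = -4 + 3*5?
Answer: 33*I*sqrt(6) ≈ 80.833*I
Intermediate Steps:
s = 11 (s = -4 + 15 = 11)
H(W, f) = -3/2 + W*f*(3 - W)/2 (H(W, f) = -3/2 + ((3 - W)*(W*f))/2 = -3/2 + (W*f*(3 - W))/2 = -3/2 + W*f*(3 - W)/2)
B(r) = sqrt(-3/2 + r - r**3/2 + 3*r**2/2) (B(r) = sqrt((-3/2 - r*r**2/2 + 3*r*r/2) + r) = sqrt((-3/2 - r**3/2 + 3*r**2/2) + r) = sqrt(-3/2 + r - r**3/2 + 3*r**2/2))
(s*B(0))*6 = (11*(sqrt(-6 - 2*0**3 + 4*0 + 6*0**2)/2))*6 = (11*(sqrt(-6 - 2*0 + 0 + 6*0)/2))*6 = (11*(sqrt(-6 + 0 + 0 + 0)/2))*6 = (11*(sqrt(-6)/2))*6 = (11*((I*sqrt(6))/2))*6 = (11*(I*sqrt(6)/2))*6 = (11*I*sqrt(6)/2)*6 = 33*I*sqrt(6)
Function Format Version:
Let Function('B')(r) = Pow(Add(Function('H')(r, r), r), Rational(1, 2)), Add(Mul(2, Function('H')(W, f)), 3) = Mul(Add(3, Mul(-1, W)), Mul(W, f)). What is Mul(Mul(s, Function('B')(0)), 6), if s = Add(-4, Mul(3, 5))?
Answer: Mul(33, I, Pow(6, Rational(1, 2))) ≈ Mul(80.833, I)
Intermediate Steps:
s = 11 (s = Add(-4, 15) = 11)
Function('H')(W, f) = Add(Rational(-3, 2), Mul(Rational(1, 2), W, f, Add(3, Mul(-1, W)))) (Function('H')(W, f) = Add(Rational(-3, 2), Mul(Rational(1, 2), Mul(Add(3, Mul(-1, W)), Mul(W, f)))) = Add(Rational(-3, 2), Mul(Rational(1, 2), Mul(W, f, Add(3, Mul(-1, W))))) = Add(Rational(-3, 2), Mul(Rational(1, 2), W, f, Add(3, Mul(-1, W)))))
Function('B')(r) = Pow(Add(Rational(-3, 2), r, Mul(Rational(-1, 2), Pow(r, 3)), Mul(Rational(3, 2), Pow(r, 2))), Rational(1, 2)) (Function('B')(r) = Pow(Add(Add(Rational(-3, 2), Mul(Rational(-1, 2), r, Pow(r, 2)), Mul(Rational(3, 2), r, r)), r), Rational(1, 2)) = Pow(Add(Add(Rational(-3, 2), Mul(Rational(-1, 2), Pow(r, 3)), Mul(Rational(3, 2), Pow(r, 2))), r), Rational(1, 2)) = Pow(Add(Rational(-3, 2), r, Mul(Rational(-1, 2), Pow(r, 3)), Mul(Rational(3, 2), Pow(r, 2))), Rational(1, 2)))
Mul(Mul(s, Function('B')(0)), 6) = Mul(Mul(11, Mul(Rational(1, 2), Pow(Add(-6, Mul(-2, Pow(0, 3)), Mul(4, 0), Mul(6, Pow(0, 2))), Rational(1, 2)))), 6) = Mul(Mul(11, Mul(Rational(1, 2), Pow(Add(-6, Mul(-2, 0), 0, Mul(6, 0)), Rational(1, 2)))), 6) = Mul(Mul(11, Mul(Rational(1, 2), Pow(Add(-6, 0, 0, 0), Rational(1, 2)))), 6) = Mul(Mul(11, Mul(Rational(1, 2), Pow(-6, Rational(1, 2)))), 6) = Mul(Mul(11, Mul(Rational(1, 2), Mul(I, Pow(6, Rational(1, 2))))), 6) = Mul(Mul(11, Mul(Rational(1, 2), I, Pow(6, Rational(1, 2)))), 6) = Mul(Mul(Rational(11, 2), I, Pow(6, Rational(1, 2))), 6) = Mul(33, I, Pow(6, Rational(1, 2)))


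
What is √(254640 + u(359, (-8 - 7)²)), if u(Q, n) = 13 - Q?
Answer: √254294 ≈ 504.28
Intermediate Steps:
√(254640 + u(359, (-8 - 7)²)) = √(254640 + (13 - 1*359)) = √(254640 + (13 - 359)) = √(254640 - 346) = √254294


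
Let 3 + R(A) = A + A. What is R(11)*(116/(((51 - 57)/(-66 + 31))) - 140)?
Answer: 30590/3 ≈ 10197.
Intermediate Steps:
R(A) = -3 + 2*A (R(A) = -3 + (A + A) = -3 + 2*A)
R(11)*(116/(((51 - 57)/(-66 + 31))) - 140) = (-3 + 2*11)*(116/(((51 - 57)/(-66 + 31))) - 140) = (-3 + 22)*(116/((-6/(-35))) - 140) = 19*(116/((-6*(-1/35))) - 140) = 19*(116/(6/35) - 140) = 19*(116*(35/6) - 140) = 19*(2030/3 - 140) = 19*(1610/3) = 30590/3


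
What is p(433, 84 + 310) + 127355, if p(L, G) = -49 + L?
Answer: 127739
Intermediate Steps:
p(433, 84 + 310) + 127355 = (-49 + 433) + 127355 = 384 + 127355 = 127739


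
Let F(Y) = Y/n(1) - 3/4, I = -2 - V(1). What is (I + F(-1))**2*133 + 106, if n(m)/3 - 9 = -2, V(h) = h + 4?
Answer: 8258323/1008 ≈ 8192.8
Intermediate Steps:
V(h) = 4 + h
n(m) = 21 (n(m) = 27 + 3*(-2) = 27 - 6 = 21)
I = -7 (I = -2 - (4 + 1) = -2 - 1*5 = -2 - 5 = -7)
F(Y) = -3/4 + Y/21 (F(Y) = Y/21 - 3/4 = -3/4 + Y/21)
(I + F(-1))**2*133 + 106 = (-7 + (-3/4 + (1/21)*(-1)))**2*133 + 106 = (-7 + (-3/4 - 1/21))**2*133 + 106 = (-7 - 67/84)**2*133 + 106 = (-655/84)**2*133 + 106 = (429025/7056)*133 + 106 = 8151475/1008 + 106 = 8258323/1008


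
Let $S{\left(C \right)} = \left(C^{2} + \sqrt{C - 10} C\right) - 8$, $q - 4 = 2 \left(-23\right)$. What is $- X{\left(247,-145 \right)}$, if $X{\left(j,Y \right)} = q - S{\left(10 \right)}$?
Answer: $134$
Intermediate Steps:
$q = -42$ ($q = 4 + 2 \left(-23\right) = 4 - 46 = -42$)
$S{\left(C \right)} = -8 + C^{2} + C \sqrt{-10 + C}$ ($S{\left(C \right)} = \left(C^{2} + \sqrt{-10 + C} C\right) - 8 = \left(C^{2} + C \sqrt{-10 + C}\right) - 8 = -8 + C^{2} + C \sqrt{-10 + C}$)
$X{\left(j,Y \right)} = -134$ ($X{\left(j,Y \right)} = -42 - \left(-8 + 10^{2} + 10 \sqrt{-10 + 10}\right) = -42 - \left(-8 + 100 + 10 \sqrt{0}\right) = -42 - \left(-8 + 100 + 10 \cdot 0\right) = -42 - \left(-8 + 100 + 0\right) = -42 - 92 = -134$)
$- X{\left(247,-145 \right)} = \left(-1\right) \left(-134\right) = 134$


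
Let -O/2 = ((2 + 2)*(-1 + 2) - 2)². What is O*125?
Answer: -1000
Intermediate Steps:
O = -8 (O = -2*((2 + 2)*(-1 + 2) - 2)² = -2*(4*1 - 2)² = -2*(4 - 2)² = -2*2² = -2*4 = -8)
O*125 = -8*125 = -1000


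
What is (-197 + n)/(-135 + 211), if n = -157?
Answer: -177/38 ≈ -4.6579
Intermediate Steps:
(-197 + n)/(-135 + 211) = (-197 - 157)/(-135 + 211) = -354/76 = -354*1/76 = -177/38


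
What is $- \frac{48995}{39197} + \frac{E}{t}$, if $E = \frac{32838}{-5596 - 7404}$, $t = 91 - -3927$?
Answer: $- \frac{98480460811}{78746773000} \approx -1.2506$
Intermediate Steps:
$t = 4018$ ($t = 91 + 3927 = 4018$)
$E = - \frac{1263}{500}$ ($E = \frac{32838}{-13000} = 32838 \left(- \frac{1}{13000}\right) = - \frac{1263}{500} \approx -2.526$)
$- \frac{48995}{39197} + \frac{E}{t} = - \frac{48995}{39197} - \frac{1263}{500 \cdot 4018} = \left(-48995\right) \frac{1}{39197} - \frac{1263}{2009000} = - \frac{48995}{39197} - \frac{1263}{2009000} = - \frac{98480460811}{78746773000}$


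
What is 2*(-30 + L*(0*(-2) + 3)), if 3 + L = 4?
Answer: -54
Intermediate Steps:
L = 1 (L = -3 + 4 = 1)
2*(-30 + L*(0*(-2) + 3)) = 2*(-30 + 1*(0*(-2) + 3)) = 2*(-30 + 1*(0 + 3)) = 2*(-30 + 1*3) = 2*(-30 + 3) = 2*(-27) = -54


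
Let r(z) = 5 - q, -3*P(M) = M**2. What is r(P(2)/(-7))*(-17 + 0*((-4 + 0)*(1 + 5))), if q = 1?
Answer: -68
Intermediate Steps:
P(M) = -M**2/3
r(z) = 4 (r(z) = 5 - 1*1 = 5 - 1 = 4)
r(P(2)/(-7))*(-17 + 0*((-4 + 0)*(1 + 5))) = 4*(-17 + 0*((-4 + 0)*(1 + 5))) = 4*(-17 + 0*(-4*6)) = 4*(-17 + 0*(-24)) = 4*(-17 + 0) = 4*(-17) = -68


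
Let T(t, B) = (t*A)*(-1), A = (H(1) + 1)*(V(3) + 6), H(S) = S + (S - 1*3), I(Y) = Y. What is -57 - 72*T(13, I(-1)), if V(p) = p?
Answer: -57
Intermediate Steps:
H(S) = -3 + 2*S (H(S) = S + (S - 3) = S + (-3 + S) = -3 + 2*S)
A = 0 (A = ((-3 + 2*1) + 1)*(3 + 6) = ((-3 + 2) + 1)*9 = (-1 + 1)*9 = 0*9 = 0)
T(t, B) = 0 (T(t, B) = (t*0)*(-1) = 0*(-1) = 0)
-57 - 72*T(13, I(-1)) = -57 - 72*0 = -57 + 0 = -57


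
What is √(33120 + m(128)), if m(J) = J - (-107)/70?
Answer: √162922690/70 ≈ 182.34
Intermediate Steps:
m(J) = 107/70 + J (m(J) = J - (-107)/70 = J - 1*(-107/70) = J + 107/70 = 107/70 + J)
√(33120 + m(128)) = √(33120 + (107/70 + 128)) = √(33120 + 9067/70) = √(2327467/70) = √162922690/70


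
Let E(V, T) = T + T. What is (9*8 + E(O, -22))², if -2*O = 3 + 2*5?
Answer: 784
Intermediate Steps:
O = -13/2 (O = -(3 + 2*5)/2 = -(3 + 10)/2 = -½*13 = -13/2 ≈ -6.5000)
E(V, T) = 2*T
(9*8 + E(O, -22))² = (9*8 + 2*(-22))² = (72 - 44)² = 28² = 784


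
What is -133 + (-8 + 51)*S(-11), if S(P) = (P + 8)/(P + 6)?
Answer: -536/5 ≈ -107.20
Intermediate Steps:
S(P) = (8 + P)/(6 + P)
-133 + (-8 + 51)*S(-11) = -133 + (-8 + 51)*((8 - 11)/(6 - 11)) = -133 + 43*(-3/(-5)) = -133 + 43*(-⅕*(-3)) = -133 + 43*(⅗) = -133 + 129/5 = -536/5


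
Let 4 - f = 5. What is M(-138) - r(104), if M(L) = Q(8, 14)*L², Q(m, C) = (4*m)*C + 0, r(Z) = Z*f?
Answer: 8531816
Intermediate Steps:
f = -1 (f = 4 - 1*5 = 4 - 5 = -1)
r(Z) = -Z (r(Z) = Z*(-1) = -Z)
Q(m, C) = 4*C*m (Q(m, C) = 4*C*m + 0 = 4*C*m)
M(L) = 448*L² (M(L) = (4*14*8)*L² = 448*L²)
M(-138) - r(104) = 448*(-138)² - (-1)*104 = 448*19044 - 1*(-104) = 8531712 + 104 = 8531816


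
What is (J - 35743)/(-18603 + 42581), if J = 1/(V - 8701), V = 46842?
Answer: -681636881/457272449 ≈ -1.4907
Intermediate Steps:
J = 1/38141 (J = 1/(46842 - 8701) = 1/38141 ≈ 2.6219e-5)
(J - 35743)/(-18603 + 42581) = (1/38141 - 35743)/(-18603 + 42581) = -1363273762/38141/23978 = -1363273762/38141*1/23978 = -681636881/457272449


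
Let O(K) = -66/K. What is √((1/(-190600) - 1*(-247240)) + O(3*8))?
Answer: √89817238232194/19060 ≈ 497.23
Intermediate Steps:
√((1/(-190600) - 1*(-247240)) + O(3*8)) = √((1/(-190600) - 1*(-247240)) - 66/(3*8)) = √((-1/190600 + 247240) - 66/24) = √(47123943999/190600 - 66*1/24) = √(47123943999/190600 - 11/4) = √(47123419849/190600) = √89817238232194/19060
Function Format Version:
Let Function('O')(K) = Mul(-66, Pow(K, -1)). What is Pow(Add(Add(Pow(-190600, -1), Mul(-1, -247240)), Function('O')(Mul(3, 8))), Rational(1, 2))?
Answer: Mul(Rational(1, 19060), Pow(89817238232194, Rational(1, 2))) ≈ 497.23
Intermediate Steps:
Pow(Add(Add(Pow(-190600, -1), Mul(-1, -247240)), Function('O')(Mul(3, 8))), Rational(1, 2)) = Pow(Add(Add(Pow(-190600, -1), Mul(-1, -247240)), Mul(-66, Pow(Mul(3, 8), -1))), Rational(1, 2)) = Pow(Add(Add(Rational(-1, 190600), 247240), Mul(-66, Pow(24, -1))), Rational(1, 2)) = Pow(Add(Rational(47123943999, 190600), Mul(-66, Rational(1, 24))), Rational(1, 2)) = Pow(Add(Rational(47123943999, 190600), Rational(-11, 4)), Rational(1, 2)) = Pow(Rational(47123419849, 190600), Rational(1, 2)) = Mul(Rational(1, 19060), Pow(89817238232194, Rational(1, 2)))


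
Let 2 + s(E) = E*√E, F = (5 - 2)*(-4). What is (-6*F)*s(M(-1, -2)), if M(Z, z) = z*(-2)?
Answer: 432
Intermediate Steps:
M(Z, z) = -2*z
F = -12 (F = 3*(-4) = -12)
s(E) = -2 + E^(3/2) (s(E) = -2 + E*√E = -2 + E^(3/2))
(-6*F)*s(M(-1, -2)) = (-6*(-12))*(-2 + (-2*(-2))^(3/2)) = 72*(-2 + 4^(3/2)) = 72*(-2 + 8) = 72*6 = 432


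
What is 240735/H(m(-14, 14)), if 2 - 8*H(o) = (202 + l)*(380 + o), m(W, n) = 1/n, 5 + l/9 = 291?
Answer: -6740580/3692767 ≈ -1.8253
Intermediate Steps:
l = 2574 (l = -45 + 9*291 = -45 + 2619 = 2574)
m(W, n) = 1/n
H(o) = -527439/4 - 347*o (H(o) = ¼ - (202 + 2574)*(380 + o)/8 = ¼ - 347*(380 + o) = ¼ - (1054880 + 2776*o)/8 = ¼ + (-131860 - 347*o) = -527439/4 - 347*o)
240735/H(m(-14, 14)) = 240735/(-527439/4 - 347/14) = 240735/(-3692767/28) = 240735*(-28/3692767) = -6740580/3692767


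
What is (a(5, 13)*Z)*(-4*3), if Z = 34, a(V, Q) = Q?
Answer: -5304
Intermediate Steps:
(a(5, 13)*Z)*(-4*3) = (13*34)*(-4*3) = 442*(-12) = -5304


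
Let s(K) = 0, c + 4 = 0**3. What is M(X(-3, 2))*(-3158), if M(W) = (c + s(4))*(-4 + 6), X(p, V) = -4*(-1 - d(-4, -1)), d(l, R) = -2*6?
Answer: 25264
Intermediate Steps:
d(l, R) = -12
c = -4 (c = -4 + 0**3 = -4 + 0 = -4)
X(p, V) = -44 (X(p, V) = -4*(-1 - 1*(-12)) = -4*(-1 + 12) = -4*11 = -44)
M(W) = -8 (M(W) = (-4 + 0)*(-4 + 6) = -4*2 = -8)
M(X(-3, 2))*(-3158) = -8*(-3158) = 25264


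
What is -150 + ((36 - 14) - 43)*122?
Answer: -2712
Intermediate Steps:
-150 + ((36 - 14) - 43)*122 = -150 + (22 - 43)*122 = -150 - 21*122 = -150 - 2562 = -2712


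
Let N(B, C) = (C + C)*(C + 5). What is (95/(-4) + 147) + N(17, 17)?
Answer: 3485/4 ≈ 871.25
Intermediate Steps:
N(B, C) = 2*C*(5 + C) (N(B, C) = (2*C)*(5 + C) = 2*C*(5 + C))
(95/(-4) + 147) + N(17, 17) = (95/(-4) + 147) + 2*17*(5 + 17) = (95*(-¼) + 147) + 2*17*22 = (-95/4 + 147) + 748 = 493/4 + 748 = 3485/4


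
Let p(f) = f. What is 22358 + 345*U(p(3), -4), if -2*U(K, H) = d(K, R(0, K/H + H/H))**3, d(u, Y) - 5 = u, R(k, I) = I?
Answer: -65962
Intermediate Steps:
d(u, Y) = 5 + u
U(K, H) = -(5 + K)**3/2
22358 + 345*U(p(3), -4) = 22358 + 345*(-(5 + 3)**3/2) = 22358 + 345*(-1/2*8**3) = 22358 + 345*(-1/2*512) = 22358 + 345*(-256) = 22358 - 88320 = -65962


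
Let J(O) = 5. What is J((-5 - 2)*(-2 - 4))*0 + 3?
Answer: 3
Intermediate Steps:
J((-5 - 2)*(-2 - 4))*0 + 3 = 5*0 + 3 = 0 + 3 = 3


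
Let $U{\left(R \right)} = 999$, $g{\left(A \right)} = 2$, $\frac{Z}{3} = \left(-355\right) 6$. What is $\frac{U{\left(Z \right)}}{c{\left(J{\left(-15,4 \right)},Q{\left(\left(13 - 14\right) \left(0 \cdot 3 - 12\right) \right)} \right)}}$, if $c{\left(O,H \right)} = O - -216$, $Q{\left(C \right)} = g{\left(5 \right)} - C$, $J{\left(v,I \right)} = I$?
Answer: $\frac{999}{220} \approx 4.5409$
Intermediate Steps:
$Z = -6390$ ($Z = 3 \left(\left(-355\right) 6\right) = 3 \left(-2130\right) = -6390$)
$Q{\left(C \right)} = 2 - C$
$c{\left(O,H \right)} = 216 + O$ ($c{\left(O,H \right)} = O + 216 = 216 + O$)
$\frac{U{\left(Z \right)}}{c{\left(J{\left(-15,4 \right)},Q{\left(\left(13 - 14\right) \left(0 \cdot 3 - 12\right) \right)} \right)}} = \frac{999}{216 + 4} = \frac{999}{220}$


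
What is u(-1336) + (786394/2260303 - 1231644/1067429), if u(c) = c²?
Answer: 4306439786593945246/2412712970987 ≈ 1.7849e+6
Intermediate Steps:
u(-1336) + (786394/2260303 - 1231644/1067429) = (-1336)² + (786394/2260303 - 1231644/1067429) = 1784896 + (786394*(1/2260303) - 1231644*1/1067429) = 1784896 + (786394/2260303 - 1231644/1067429) = 1784896 - 1944468867106/2412712970987 = 4306439786593945246/2412712970987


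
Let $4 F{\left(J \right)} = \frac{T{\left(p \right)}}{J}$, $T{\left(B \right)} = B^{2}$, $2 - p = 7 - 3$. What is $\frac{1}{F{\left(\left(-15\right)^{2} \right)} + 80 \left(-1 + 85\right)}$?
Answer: $\frac{225}{1512001} \approx 0.00014881$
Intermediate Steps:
$p = -2$ ($p = 2 - \left(7 - 3\right) = 2 - 4 = -2$)
$F{\left(J \right)} = \frac{1}{J}$ ($F{\left(J \right)} = \frac{\left(-2\right)^{2} \frac{1}{J}}{4} = \frac{4 \frac{1}{J}}{4} = \frac{1}{J}$)
$\frac{1}{F{\left(\left(-15\right)^{2} \right)} + 80 \left(-1 + 85\right)} = \frac{1}{\frac{1}{\left(-15\right)^{2}} + 80 \left(-1 + 85\right)} = \frac{1}{\frac{1}{225} + 80 \cdot 84} = \frac{1}{\frac{1}{225} + 6720} = \frac{1}{\frac{1512001}{225}} = \frac{225}{1512001}$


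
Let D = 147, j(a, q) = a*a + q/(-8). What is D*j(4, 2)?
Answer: 9261/4 ≈ 2315.3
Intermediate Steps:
j(a, q) = a² - q/8
D*j(4, 2) = 147*(4² - ⅛*2) = 147*(16 - ¼) = 147*(63/4) = 9261/4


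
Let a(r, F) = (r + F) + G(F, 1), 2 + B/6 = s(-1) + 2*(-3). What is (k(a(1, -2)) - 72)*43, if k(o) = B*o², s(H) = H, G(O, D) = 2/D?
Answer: -5418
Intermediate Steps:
B = -54 (B = -12 + 6*(-1 + 2*(-3)) = -12 + 6*(-1 - 6) = -12 + 6*(-7) = -12 - 42 = -54)
a(r, F) = 2 + F + r (a(r, F) = (r + F) + 2/1 = (F + r) + 2*1 = (F + r) + 2 = 2 + F + r)
k(o) = -54*o²
(k(a(1, -2)) - 72)*43 = (-54*(2 - 2 + 1)² - 72)*43 = (-54*1² - 72)*43 = (-54*1 - 72)*43 = (-54 - 72)*43 = -126*43 = -5418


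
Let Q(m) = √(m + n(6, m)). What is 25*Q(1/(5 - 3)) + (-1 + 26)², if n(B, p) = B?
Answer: 625 + 25*√26/2 ≈ 688.74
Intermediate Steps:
Q(m) = √(6 + m) (Q(m) = √(m + 6) = √(6 + m))
25*Q(1/(5 - 3)) + (-1 + 26)² = 25*√(6 + 1/(5 - 3)) + (-1 + 26)² = 25*√(6 + 1/2) + 25² = 25*√(6 + ½) + 625 = 25*√(13/2) + 625 = 25*(√26/2) + 625 = 25*√26/2 + 625 = 625 + 25*√26/2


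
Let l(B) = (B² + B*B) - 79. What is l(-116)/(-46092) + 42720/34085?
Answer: 210889487/314209164 ≈ 0.67118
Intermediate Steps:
l(B) = -79 + 2*B² (l(B) = (B² + B²) - 79 = 2*B² - 79 = -79 + 2*B²)
l(-116)/(-46092) + 42720/34085 = (-79 + 2*(-116)²)/(-46092) + 42720/34085 = (-79 + 2*13456)*(-1/46092) + 42720*(1/34085) = (-79 + 26912)*(-1/46092) + 8544/6817 = 26833*(-1/46092) + 8544/6817 = -26833/46092 + 8544/6817 = 210889487/314209164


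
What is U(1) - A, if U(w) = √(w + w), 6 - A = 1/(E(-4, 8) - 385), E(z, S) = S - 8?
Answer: -2311/385 + √2 ≈ -4.5884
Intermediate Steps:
E(z, S) = -8 + S
A = 2311/385 (A = 6 - 1/((-8 + 8) - 385) = 6 - 1/(0 - 385) = 6 - 1/(-385) = 6 - 1*(-1/385) = 6 + 1/385 = 2311/385 ≈ 6.0026)
U(w) = √2*√w (U(w) = √(2*w) = √2*√w)
U(1) - A = √2*√1 - 1*2311/385 = √2*1 - 2311/385 = √2 - 2311/385 = -2311/385 + √2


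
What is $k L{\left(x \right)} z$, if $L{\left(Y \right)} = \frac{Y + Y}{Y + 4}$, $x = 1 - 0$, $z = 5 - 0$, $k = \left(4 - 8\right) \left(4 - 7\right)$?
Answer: $24$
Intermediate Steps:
$k = 12$ ($k = \left(-4\right) \left(-3\right) = 12$)
$z = 5$ ($z = 5 + 0 = 5$)
$x = 1$ ($x = 1 + 0 = 1$)
$L{\left(Y \right)} = \frac{2 Y}{4 + Y}$
$k L{\left(x \right)} z = 12 \cdot 2 \cdot 1 \frac{1}{4 + 1} \cdot 5 = 12 \cdot 2 \cdot 1 \cdot \frac{1}{5} \cdot 5 = 12 \cdot \frac{2}{5} \cdot 5 = \frac{24}{5} \cdot 5 = 24$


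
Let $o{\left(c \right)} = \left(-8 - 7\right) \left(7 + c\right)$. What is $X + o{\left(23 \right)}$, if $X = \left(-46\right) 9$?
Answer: $-864$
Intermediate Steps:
$o{\left(c \right)} = -105 - 15 c$ ($o{\left(c \right)} = - 15 \left(7 + c\right) = -105 - 15 c$)
$X = -414$
$X + o{\left(23 \right)} = -414 - 450 = -864$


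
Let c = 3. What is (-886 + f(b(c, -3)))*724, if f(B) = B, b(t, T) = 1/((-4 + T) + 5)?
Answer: -641826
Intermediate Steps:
b(t, T) = 1/(1 + T)
(-886 + f(b(c, -3)))*724 = (-886 + 1/(1 - 3))*724 = (-886 + 1/(-2))*724 = (-886 - ½)*724 = -1773/2*724 = -641826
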